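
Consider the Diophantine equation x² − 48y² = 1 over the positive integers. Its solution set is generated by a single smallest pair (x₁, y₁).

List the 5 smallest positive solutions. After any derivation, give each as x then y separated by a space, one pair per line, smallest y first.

√48 → a₀=6, period (1,12); ℓ=2 even so k=1
a_0=6:  p_0=6·1+0=6,  q_0=6·0+1=1
a_1=1:  p_1=1·6+1=7,  q_1=1·1+0=1
fundamental: x₁=7, y₁=1  (since 49 − 48·1 = 1)
(x_2, y_2) = (7·7 + 48·1·1, 7·1 + 1·7) = (97, 14)
(x_3, y_3) = (7·97 + 48·1·14, 7·14 + 1·97) = (1351, 195)
(x_4, y_4) = (7·1351 + 48·1·195, 7·195 + 1·1351) = (18817, 2716)
(x_5, y_5) = (7·18817 + 48·1·2716, 7·2716 + 1·18817) = (262087, 37829)

7 1
97 14
1351 195
18817 2716
262087 37829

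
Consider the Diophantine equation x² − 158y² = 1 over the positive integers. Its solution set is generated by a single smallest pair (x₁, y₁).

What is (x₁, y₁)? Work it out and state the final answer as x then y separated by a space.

7743 616

√158 = [12; 1,1,3,12,3,1,1,24, …], period ℓ=8 (even) → k=7
k=0  a_k=12  p_k/q_k = 12/1
k=1  a_k=1  p_k/q_k = 13/1
k=2  a_k=1  p_k/q_k = 25/2
k=3  a_k=3  p_k/q_k = 88/7
k=4  a_k=12  p_k/q_k = 1081/86
k=5  a_k=3  p_k/q_k = 3331/265
k=6  a_k=1  p_k/q_k = 4412/351
k=7  a_k=1  p_k/q_k = 7743/616
fundamental: x₁=7743, y₁=616  (since 59954049 − 158·379456 = 1)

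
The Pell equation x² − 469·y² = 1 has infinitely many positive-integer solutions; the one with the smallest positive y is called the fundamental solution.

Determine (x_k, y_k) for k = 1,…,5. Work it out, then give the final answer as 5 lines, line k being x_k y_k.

d=469: √d = [21; 1,1,1,10,6,10,1,1,1,42] (ℓ=10, even), read p_9/q_9
k=0  a_k=21  p_k/q_k = 21/1
k=1  a_k=1  p_k/q_k = 22/1
k=2  a_k=1  p_k/q_k = 43/2
k=3  a_k=1  p_k/q_k = 65/3
…
k=5  a_k=6  p_k/q_k = 4223/195
…
k=7  a_k=1  p_k/q_k = 47146/2177
k=8  a_k=1  p_k/q_k = 90069/4159
k=9  a_k=1  p_k/q_k = 137215/6336
fundamental: x₁=137215, y₁=6336  (since 18827956225 − 469·40144896 = 1)
n=2: (137215,6336)∘(137215,6336) = (137215·137215+469·6336·6336, 137215·6336+6336·137215) = (37655912449,1738788480)
n=3: (37655912449,1738788480)∘(137215,6336) = (137215·37655912449+469·6336·1738788480, 137215·1738788480+6336·37655912449) = (10333912053241855,477175722560064)
n=4: (10333912053241855,477175722560064)∘(137215,6336) = (137215·10333912053241855+469·6336·477175722560064, 137215·477175722560064+6336·10333912053241855) = (2835935484733506355201,130951333540419575040)
n=5: (2835935484733506355201,130951333540419575040)∘(137215,6336) = (137215·2835935484733506355201+469·6336·130951333540419575040, 137215·130951333540419575040+6336·2835935484733506355201) = (778265775065082237004568575,35936974463020168255667136)

137215 6336
37655912449 1738788480
10333912053241855 477175722560064
2835935484733506355201 130951333540419575040
778265775065082237004568575 35936974463020168255667136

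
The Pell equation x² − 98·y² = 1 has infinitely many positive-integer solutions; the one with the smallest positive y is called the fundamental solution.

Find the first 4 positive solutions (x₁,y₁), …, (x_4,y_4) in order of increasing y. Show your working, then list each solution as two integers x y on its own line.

[9; 1,8,1,18] for √98; ℓ=4 ⇒ convergent index 3
a_0=9:  p_0=9·1+0=9,  q_0=9·0+1=1
a_1=1:  p_1=1·9+1=10,  q_1=1·1+0=1
a_2=8:  p_2=8·10+9=89,  q_2=8·1+1=9
a_3=1:  p_3=1·89+10=99,  q_3=1·9+1=10
(x₁, y₁) = (99, 10);  99² − 98·10² = 1 ✓
n=2: (99,10)∘(99,10) = (99·99+98·10·10, 99·10+10·99) = (19601,1980)
n=3: (19601,1980)∘(99,10) = (99·19601+98·10·1980, 99·1980+10·19601) = (3880899,392030)
n=4: (3880899,392030)∘(99,10) = (99·3880899+98·10·392030, 99·392030+10·3880899) = (768398401,77619960)

99 10
19601 1980
3880899 392030
768398401 77619960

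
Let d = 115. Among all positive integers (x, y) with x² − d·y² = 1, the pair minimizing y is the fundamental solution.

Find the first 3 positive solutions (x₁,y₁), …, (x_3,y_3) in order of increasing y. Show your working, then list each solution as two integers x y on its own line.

1126 105
2535751 236460
5710510126 532507815

√115 → a₀=10, period (1,2,1,1,1,1,1,2,1,20); ℓ=10 even so k=9
i=0: a=10 ⇒ p=10, q=1
i=1: a=1 ⇒ p=11, q=1
…
i=5: a=1 ⇒ p=118, q=11
…
i=8: a=2 ⇒ p=815, q=76
i=9: a=1 ⇒ p=1126, q=105
fundamental: x₁=1126, y₁=105  (since 1267876 − 115·11025 = 1)
(1126+105√115)^2 = 2535751 + 236460√115
(1126+105√115)^3 = 5710510126 + 532507815√115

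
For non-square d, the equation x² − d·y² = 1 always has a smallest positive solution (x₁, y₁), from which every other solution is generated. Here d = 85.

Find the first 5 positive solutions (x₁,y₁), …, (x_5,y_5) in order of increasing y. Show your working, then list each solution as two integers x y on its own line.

285769 30996
163327842721 17715391848
93348068572789129 10125019625991228
53351968415791425367681 5786833466982059076816
30492677324331251603220874249 3307395226041867061019271780

√85 = [9; 4,1,1,4,18, …], period ℓ=5 (odd) → k=9
k=0  a_k=9  p_k/q_k = 9/1
…
k=2  a_k=1  p_k/q_k = 46/5
…
k=4  a_k=4  p_k/q_k = 378/41
k=5  a_k=18  p_k/q_k = 6887/747
k=6  a_k=4  p_k/q_k = 27926/3029
…
k=8  a_k=1  p_k/q_k = 62739/6805
k=9  a_k=4  p_k/q_k = 285769/30996
(x₁, y₁) = (285769, 30996);  285769² − 85·30996² = 1 ✓
(285769+30996√85)^2 = 163327842721 + 17715391848√85
(285769+30996√85)^3 = 93348068572789129 + 10125019625991228√85
(285769+30996√85)^4 = 53351968415791425367681 + 5786833466982059076816√85
(285769+30996√85)^5 = 30492677324331251603220874249 + 3307395226041867061019271780√85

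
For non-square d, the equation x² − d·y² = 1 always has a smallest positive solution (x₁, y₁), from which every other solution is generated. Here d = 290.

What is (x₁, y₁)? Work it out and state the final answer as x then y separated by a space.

579 34

d=290: √d = [17; 34] (ℓ=1, odd), read p_1/q_1
k=0  a_k=17  p_k/q_k = 17/1
k=1  a_k=34  p_k/q_k = 579/34
→ (579, 34).  Check: 579²=335241, 290·34²=335240, difference 1.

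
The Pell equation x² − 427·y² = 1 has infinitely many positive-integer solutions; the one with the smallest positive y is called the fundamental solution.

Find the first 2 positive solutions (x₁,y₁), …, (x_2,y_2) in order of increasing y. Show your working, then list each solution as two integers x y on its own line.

[20; 1,1,1,40] for √427; ℓ=4 ⇒ convergent index 3
i=0: a=20 ⇒ p=20, q=1
i=1: a=1 ⇒ p=21, q=1
i=2: a=1 ⇒ p=41, q=2
i=3: a=1 ⇒ p=62, q=3
→ (62, 3).  Check: 62²=3844, 427·3²=3843, difference 1.
n=2: (62,3)∘(62,3) = (62·62+427·3·3, 62·3+3·62) = (7687,372)

62 3
7687 372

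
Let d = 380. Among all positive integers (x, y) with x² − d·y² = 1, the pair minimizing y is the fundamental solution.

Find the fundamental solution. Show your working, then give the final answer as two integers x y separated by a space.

√380 → a₀=19, period (2,38); ℓ=2 even so k=1
a_0=19:  p_0=19·1+0=19,  q_0=19·0+1=1
a_1=2:  p_1=2·19+1=39,  q_1=2·1+0=2
fundamental: x₁=39, y₁=2  (since 1521 − 380·4 = 1)

39 2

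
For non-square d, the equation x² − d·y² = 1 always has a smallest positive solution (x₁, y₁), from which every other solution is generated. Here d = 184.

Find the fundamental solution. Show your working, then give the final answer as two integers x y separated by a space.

24335 1794

[13; 1,1,3,2,1,2,1,2,3,1,1,26] for √184; ℓ=12 ⇒ convergent index 11
a_0=13:  p_0=13·1+0=13,  q_0=13·0+1=1
a_1=1:  p_1=1·13+1=14,  q_1=1·1+0=1
…
a_10=1:  p_10=1·10594+3147=13741,  q_10=1·781+232=1013
a_11=1:  p_11=1·13741+10594=24335,  q_11=1·1013+781=1794
→ (24335, 1794).  Check: 24335²=592192225, 184·1794²=592192224, difference 1.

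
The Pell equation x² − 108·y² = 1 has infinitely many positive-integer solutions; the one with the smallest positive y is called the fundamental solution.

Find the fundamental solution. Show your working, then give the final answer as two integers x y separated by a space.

√108 → a₀=10, period (2,1,1,4,1,1,2,20); ℓ=8 even so k=7
k=0  a_k=10  p_k/q_k = 10/1
…
k=6  a_k=1  p_k/q_k = 530/51
k=7  a_k=2  p_k/q_k = 1351/130
→ (1351, 130).  Check: 1351²=1825201, 108·130²=1825200, difference 1.

1351 130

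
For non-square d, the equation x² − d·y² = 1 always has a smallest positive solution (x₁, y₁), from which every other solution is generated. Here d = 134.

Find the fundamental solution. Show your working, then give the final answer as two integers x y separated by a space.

145925 12606

√134 → a₀=11, period (1,1,2,1,3,…,1,1,22); ℓ=14 even so k=13
a_0=11:  p_0=11·1+0=11,  q_0=11·0+1=1
…
a_5=3:  p_5=3·81+58=301,  q_5=3·7+5=26
…
a_8=1:  p_8=1·4121+382=4503,  q_8=1·356+33=389
…
a_11=2:  p_11=2·22133+17630=61896,  q_11=2·1912+1523=5347
a_12=1:  p_12=1·61896+22133=84029,  q_12=1·5347+1912=7259
a_13=1:  p_13=1·84029+61896=145925,  q_13=1·7259+5347=12606
(x₁, y₁) = (145925, 12606);  145925² − 134·12606² = 1 ✓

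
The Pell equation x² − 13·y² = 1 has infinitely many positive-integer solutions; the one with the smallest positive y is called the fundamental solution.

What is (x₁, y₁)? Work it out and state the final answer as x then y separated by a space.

649 180

d=13: √d = [3; 1,1,1,1,6] (ℓ=5, odd), read p_9/q_9
a_0=3:  p_0=3·1+0=3,  q_0=3·0+1=1
…
a_3=1:  p_3=1·7+4=11,  q_3=1·2+1=3
a_4=1:  p_4=1·11+7=18,  q_4=1·3+2=5
…
a_8=1:  p_8=1·256+137=393,  q_8=1·71+38=109
a_9=1:  p_9=1·393+256=649,  q_9=1·109+71=180
fundamental: x₁=649, y₁=180  (since 421201 − 13·32400 = 1)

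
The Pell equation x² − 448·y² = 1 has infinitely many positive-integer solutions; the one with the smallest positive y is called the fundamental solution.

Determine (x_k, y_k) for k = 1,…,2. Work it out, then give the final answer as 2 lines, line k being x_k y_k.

d=448: √d = [21; 6,42] (ℓ=2, even), read p_1/q_1
k=0  a_k=21  p_k/q_k = 21/1
k=1  a_k=6  p_k/q_k = 127/6
(x₁, y₁) = (127, 6);  127² − 448·6² = 1 ✓
(127+6√448)^2 = 32257 + 1524√448

127 6
32257 1524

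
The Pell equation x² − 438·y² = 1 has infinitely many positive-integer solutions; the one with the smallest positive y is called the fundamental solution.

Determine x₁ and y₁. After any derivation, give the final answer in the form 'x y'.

293 14

√438 = [20; 1,12,1,40, …], period ℓ=4 (even) → k=3
step 0: (20, 1)  from 20·(1,0) + (0,1)
step 1: (21, 1)  from 1·(20,1) + (1,0)
step 2: (272, 13)  from 12·(21,1) + (20,1)
step 3: (293, 14)  from 1·(272,13) + (21,1)
fundamental: x₁=293, y₁=14  (since 85849 − 438·196 = 1)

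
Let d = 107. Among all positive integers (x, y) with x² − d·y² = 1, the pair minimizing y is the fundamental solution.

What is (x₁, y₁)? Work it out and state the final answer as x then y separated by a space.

962 93

√107 → a₀=10, period (2,1,9,1,2,20); ℓ=6 even so k=5
k=0  a_k=10  p_k/q_k = 10/1
k=1  a_k=2  p_k/q_k = 21/2
k=2  a_k=1  p_k/q_k = 31/3
…
k=4  a_k=1  p_k/q_k = 331/32
k=5  a_k=2  p_k/q_k = 962/93
→ (962, 93).  Check: 962²=925444, 107·93²=925443, difference 1.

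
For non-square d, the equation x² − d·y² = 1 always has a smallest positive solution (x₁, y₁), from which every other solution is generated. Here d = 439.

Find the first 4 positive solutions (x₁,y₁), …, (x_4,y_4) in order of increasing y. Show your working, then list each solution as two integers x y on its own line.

440 21
387199 18480
340734680 16262379
299846131201 14310875040

[20; 1,19,1,40] for √439; ℓ=4 ⇒ convergent index 3
k=0  a_k=20  p_k/q_k = 20/1
k=1  a_k=1  p_k/q_k = 21/1
k=2  a_k=19  p_k/q_k = 419/20
k=3  a_k=1  p_k/q_k = 440/21
(x₁, y₁) = (440, 21);  440² − 439·21² = 1 ✓
k=2:  x_2 = 440·440+439·21·21 = 387199,  y_2 = 440·21+21·440 = 18480
k=3:  x_3 = 440·387199+439·21·18480 = 340734680,  y_3 = 440·18480+21·387199 = 16262379
k=4:  x_4 = 440·340734680+439·21·16262379 = 299846131201,  y_4 = 440·16262379+21·340734680 = 14310875040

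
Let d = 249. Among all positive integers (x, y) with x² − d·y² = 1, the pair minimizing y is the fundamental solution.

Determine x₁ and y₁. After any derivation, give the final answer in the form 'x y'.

[15; 1,3,1,1,5,…,3,1,30] for √249; ℓ=16 ⇒ convergent index 15
i=0: a=15 ⇒ p=15, q=1
i=1: a=1 ⇒ p=16, q=1
i=2: a=3 ⇒ p=63, q=4
…
i=4: a=1 ⇒ p=142, q=9
…
i=6: a=1 ⇒ p=931, q=59
…
i=14: a=3 ⇒ p=6669699, q=422675
i=15: a=1 ⇒ p=8553815, q=542076
(x₁, y₁) = (8553815, 542076);  8553815² − 249·542076² = 1 ✓

8553815 542076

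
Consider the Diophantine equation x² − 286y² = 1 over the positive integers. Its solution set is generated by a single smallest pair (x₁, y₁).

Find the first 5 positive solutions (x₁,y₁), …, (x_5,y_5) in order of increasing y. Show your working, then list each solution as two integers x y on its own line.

[16; 1,10,3,3,2,3,3,10,1,32] for √286; ℓ=10 ⇒ convergent index 9
i=0: a=16 ⇒ p=16, q=1
i=1: a=1 ⇒ p=17, q=1
i=2: a=10 ⇒ p=186, q=11
i=3: a=3 ⇒ p=575, q=34
i=4: a=3 ⇒ p=1911, q=113
i=5: a=2 ⇒ p=4397, q=260
…
i=8: a=10 ⇒ p=512132, q=30283
i=9: a=1 ⇒ p=561835, q=33222
fundamental: x₁=561835, y₁=33222  (since 315658567225 − 286·1103701284 = 1)
(561835+33222√286)^2 = 631317134449 + 37330564740√286
(561835+33222√286)^3 = 709392124465745995 + 41947235681362578√286
(561835+33222√286)^4 = 797122648497793485067201 + 47134850318039357456520√286
(561835+33222√286)^5 = 895702806436806213240996001675 + 52964017256829337557486465822√286

561835 33222
631317134449 37330564740
709392124465745995 41947235681362578
797122648497793485067201 47134850318039357456520
895702806436806213240996001675 52964017256829337557486465822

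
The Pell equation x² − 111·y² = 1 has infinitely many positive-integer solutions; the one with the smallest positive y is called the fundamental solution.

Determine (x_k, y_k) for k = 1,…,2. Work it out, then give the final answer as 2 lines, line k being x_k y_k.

√111 → a₀=10, period (1,1,6,1,1,20); ℓ=6 even so k=5
i=0: a=10 ⇒ p=10, q=1
i=1: a=1 ⇒ p=11, q=1
…
i=4: a=1 ⇒ p=158, q=15
i=5: a=1 ⇒ p=295, q=28
fundamental: x₁=295, y₁=28  (since 87025 − 111·784 = 1)
k=2:  x_2 = 295·295+111·28·28 = 174049,  y_2 = 295·28+28·295 = 16520

295 28
174049 16520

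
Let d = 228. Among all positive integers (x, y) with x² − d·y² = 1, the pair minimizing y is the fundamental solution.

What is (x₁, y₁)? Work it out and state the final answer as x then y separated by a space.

√228 → a₀=15, period (10,30); ℓ=2 even so k=1
step 0: (15, 1)  from 15·(1,0) + (0,1)
step 1: (151, 10)  from 10·(15,1) + (1,0)
fundamental: x₁=151, y₁=10  (since 22801 − 228·100 = 1)

151 10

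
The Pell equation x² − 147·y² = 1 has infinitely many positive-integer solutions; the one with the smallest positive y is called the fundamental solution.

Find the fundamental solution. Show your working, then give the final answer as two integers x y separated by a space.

97 8

d=147: √d = [12; 8,24] (ℓ=2, even), read p_1/q_1
k=0  a_k=12  p_k/q_k = 12/1
k=1  a_k=8  p_k/q_k = 97/8
(x₁, y₁) = (97, 8);  97² − 147·8² = 1 ✓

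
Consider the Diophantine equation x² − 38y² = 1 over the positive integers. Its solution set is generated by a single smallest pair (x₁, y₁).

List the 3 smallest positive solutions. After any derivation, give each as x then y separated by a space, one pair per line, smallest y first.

√38 = [6; 6,12, …], period ℓ=2 (even) → k=1
a_0=6:  p_0=6·1+0=6,  q_0=6·0+1=1
a_1=6:  p_1=6·6+1=37,  q_1=6·1+0=6
→ (37, 6).  Check: 37²=1369, 38·6²=1368, difference 1.
(37+6√38)^2 = 2737 + 444√38
(37+6√38)^3 = 202501 + 32850√38

37 6
2737 444
202501 32850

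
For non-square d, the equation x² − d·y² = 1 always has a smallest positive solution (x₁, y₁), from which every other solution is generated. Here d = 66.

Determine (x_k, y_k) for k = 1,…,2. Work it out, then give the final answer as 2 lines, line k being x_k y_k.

√66 = [8; 8,16, …], period ℓ=2 (even) → k=1
step 0: (8, 1)  from 8·(1,0) + (0,1)
step 1: (65, 8)  from 8·(8,1) + (1,0)
→ (65, 8).  Check: 65²=4225, 66·8²=4224, difference 1.
k=2:  x_2 = 65·65+66·8·8 = 8449,  y_2 = 65·8+8·65 = 1040

65 8
8449 1040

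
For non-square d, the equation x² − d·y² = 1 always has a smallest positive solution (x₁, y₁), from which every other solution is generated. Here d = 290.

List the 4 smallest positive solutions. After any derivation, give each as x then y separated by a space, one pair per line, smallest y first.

579 34
670481 39372
776416419 45592742
899089542721 52796355864

√290 → a₀=17, period (34); ℓ=1 odd so k=1
step 0: (17, 1)  from 17·(1,0) + (0,1)
step 1: (579, 34)  from 34·(17,1) + (1,0)
fundamental: x₁=579, y₁=34  (since 335241 − 290·1156 = 1)
(x_2, y_2) = (579·579 + 290·34·34, 579·34 + 34·579) = (670481, 39372)
(x_3, y_3) = (579·670481 + 290·34·39372, 579·39372 + 34·670481) = (776416419, 45592742)
(x_4, y_4) = (579·776416419 + 290·34·45592742, 579·45592742 + 34·776416419) = (899089542721, 52796355864)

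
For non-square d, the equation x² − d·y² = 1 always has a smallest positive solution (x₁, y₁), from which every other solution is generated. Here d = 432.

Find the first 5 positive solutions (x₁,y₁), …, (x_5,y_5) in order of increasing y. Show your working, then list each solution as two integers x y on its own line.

1351 65
3650401 175630
9863382151 474552195
26650854921601 1282239855260
72010600134783751 3464611614360325

d=432: √d = [20; 1,3,1,1,1,3,1,40] (ℓ=8, even), read p_7/q_7
a_0=20:  p_0=20·1+0=20,  q_0=20·0+1=1
a_1=1:  p_1=1·20+1=21,  q_1=1·1+0=1
…
a_3=1:  p_3=1·83+21=104,  q_3=1·4+1=5
…
a_5=1:  p_5=1·187+104=291,  q_5=1·9+5=14
a_6=3:  p_6=3·291+187=1060,  q_6=3·14+9=51
a_7=1:  p_7=1·1060+291=1351,  q_7=1·51+14=65
→ (1351, 65).  Check: 1351²=1825201, 432·65²=1825200, difference 1.
k=2:  x_2 = 1351·1351+432·65·65 = 3650401,  y_2 = 1351·65+65·1351 = 175630
k=3:  x_3 = 1351·3650401+432·65·175630 = 9863382151,  y_3 = 1351·175630+65·3650401 = 474552195
k=4:  x_4 = 1351·9863382151+432·65·474552195 = 26650854921601,  y_4 = 1351·474552195+65·9863382151 = 1282239855260
k=5:  x_5 = 1351·26650854921601+432·65·1282239855260 = 72010600134783751,  y_5 = 1351·1282239855260+65·26650854921601 = 3464611614360325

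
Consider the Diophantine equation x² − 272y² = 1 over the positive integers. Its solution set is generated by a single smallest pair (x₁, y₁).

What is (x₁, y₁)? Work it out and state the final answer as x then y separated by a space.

√272 → a₀=16, period (2,32); ℓ=2 even so k=1
i=0: a=16 ⇒ p=16, q=1
i=1: a=2 ⇒ p=33, q=2
fundamental: x₁=33, y₁=2  (since 1089 − 272·4 = 1)

33 2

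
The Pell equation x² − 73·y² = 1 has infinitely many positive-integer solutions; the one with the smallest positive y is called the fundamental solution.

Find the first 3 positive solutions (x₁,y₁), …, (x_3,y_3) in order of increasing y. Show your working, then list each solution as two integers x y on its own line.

√73 = [8; 1,1,5,5,1,1,16, …], period ℓ=7 (odd) → k=13
step 0: (8, 1)  from 8·(1,0) + (0,1)
…
step 6: (1068, 125)  from 1·(581,68) + (487,57)
…
step 8: (18737, 2193)  from 1·(17669,2068) + (1068,125)
step 9: (36406, 4261)  from 1·(18737,2193) + (17669,2068)
…
step 12: (1241008, 145249)  from 1·(1040241,121751) + (200767,23498)
step 13: (2281249, 267000)  from 1·(1241008,145249) + (1040241,121751)
→ (2281249, 267000).  Check: 2281249²=5204097000001, 73·267000²=5204097000000, difference 1.
n=2: (2281249,267000)∘(2281249,267000) = (2281249·2281249+73·267000·267000, 2281249·267000+267000·2281249) = (10408194000001,1218186966000)
n=3: (10408194000001,1218186966000)∘(2281249,267000) = (2281249·10408194000001+73·267000·1218186966000, 2281249·1218186966000+267000·10408194000001) = (47487364308614281249,5557975596000801000)

2281249 267000
10408194000001 1218186966000
47487364308614281249 5557975596000801000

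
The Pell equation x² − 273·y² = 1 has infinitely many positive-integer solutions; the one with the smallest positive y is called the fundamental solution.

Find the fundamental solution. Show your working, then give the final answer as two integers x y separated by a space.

727 44

√273 → a₀=16, period (1,1,10,1,1,32); ℓ=6 even so k=5
step 0: (16, 1)  from 16·(1,0) + (0,1)
step 1: (17, 1)  from 1·(16,1) + (1,0)
step 2: (33, 2)  from 1·(17,1) + (16,1)
…
step 4: (380, 23)  from 1·(347,21) + (33,2)
step 5: (727, 44)  from 1·(380,23) + (347,21)
(x₁, y₁) = (727, 44);  727² − 273·44² = 1 ✓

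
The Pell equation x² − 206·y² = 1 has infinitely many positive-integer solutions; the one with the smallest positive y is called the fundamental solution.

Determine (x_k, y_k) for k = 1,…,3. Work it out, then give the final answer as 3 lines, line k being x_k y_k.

59535 4148
7088832449 493902360
844067279642895 58808954001052

√206 = [14; 2,1,5,14,5,1,2,28, …], period ℓ=8 (even) → k=7
k=0  a_k=14  p_k/q_k = 14/1
…
k=5  a_k=5  p_k/q_k = 17539/1222
k=6  a_k=1  p_k/q_k = 20998/1463
k=7  a_k=2  p_k/q_k = 59535/4148
fundamental: x₁=59535, y₁=4148  (since 3544416225 − 206·17205904 = 1)
(x_2, y_2) = (59535·59535 + 206·4148·4148, 59535·4148 + 4148·59535) = (7088832449, 493902360)
(x_3, y_3) = (59535·7088832449 + 206·4148·493902360, 59535·493902360 + 4148·7088832449) = (844067279642895, 58808954001052)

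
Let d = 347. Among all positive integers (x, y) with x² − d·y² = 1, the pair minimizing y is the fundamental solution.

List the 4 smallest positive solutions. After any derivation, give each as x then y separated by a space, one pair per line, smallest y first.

√347 = [18; 1,1,1,2,4,…,1,1,36, …], period ℓ=14 (even) → k=13
i=0: a=18 ⇒ p=18, q=1
i=1: a=1 ⇒ p=19, q=1
i=2: a=1 ⇒ p=37, q=2
i=3: a=1 ⇒ p=56, q=3
i=4: a=2 ⇒ p=149, q=8
i=5: a=4 ⇒ p=652, q=35
i=6: a=1 ⇒ p=801, q=43
…
i=8: a=1 ⇒ p=15070, q=809
i=9: a=4 ⇒ p=74549, q=4002
i=10: a=2 ⇒ p=164168, q=8813
i=11: a=1 ⇒ p=238717, q=12815
i=12: a=1 ⇒ p=402885, q=21628
i=13: a=1 ⇒ p=641602, q=34443
(x₁, y₁) = (641602, 34443);  641602² − 347·34443² = 1 ✓
n=2: (641602,34443)∘(641602,34443) = (641602·641602+347·34443·34443, 641602·34443+34443·641602) = (823306252807,44197395372)
n=3: (823306252807,44197395372)∘(641602,34443) = (641602·823306252807+347·34443·44197395372, 641602·44197395372+34443·823306252807) = (1056469876826312026,56714274530897445)
n=4: (1056469876826312026,56714274530897445)∘(641602,34443) = (641602·1056469876826312026+347·34443·56714274530897445, 641602·56714274530897445+34443·1056469876826312026) = (1355666371822207590758497,72775983935101527618408)

641602 34443
823306252807 44197395372
1056469876826312026 56714274530897445
1355666371822207590758497 72775983935101527618408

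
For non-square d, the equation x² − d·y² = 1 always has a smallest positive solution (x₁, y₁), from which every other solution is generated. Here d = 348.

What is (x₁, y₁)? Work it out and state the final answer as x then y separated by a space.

1567 84

√348 = [18; 1,1,1,8,1,1,1,36, …], period ℓ=8 (even) → k=7
a_0=18:  p_0=18·1+0=18,  q_0=18·0+1=1
a_1=1:  p_1=1·18+1=19,  q_1=1·1+0=1
a_2=1:  p_2=1·19+18=37,  q_2=1·1+1=2
a_3=1:  p_3=1·37+19=56,  q_3=1·2+1=3
a_4=8:  p_4=8·56+37=485,  q_4=8·3+2=26
a_5=1:  p_5=1·485+56=541,  q_5=1·26+3=29
a_6=1:  p_6=1·541+485=1026,  q_6=1·29+26=55
a_7=1:  p_7=1·1026+541=1567,  q_7=1·55+29=84
→ (1567, 84).  Check: 1567²=2455489, 348·84²=2455488, difference 1.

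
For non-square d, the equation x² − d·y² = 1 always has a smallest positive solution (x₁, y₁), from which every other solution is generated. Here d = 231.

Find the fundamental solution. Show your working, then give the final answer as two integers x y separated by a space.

[15; 5,30] for √231; ℓ=2 ⇒ convergent index 1
k=0  a_k=15  p_k/q_k = 15/1
k=1  a_k=5  p_k/q_k = 76/5
→ (76, 5).  Check: 76²=5776, 231·5²=5775, difference 1.

76 5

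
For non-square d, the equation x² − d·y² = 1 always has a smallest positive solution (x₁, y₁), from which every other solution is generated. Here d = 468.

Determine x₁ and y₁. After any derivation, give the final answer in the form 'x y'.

√468 = [21; 1,1,1,2,1,1,1,42, …], period ℓ=8 (even) → k=7
step 0: (21, 1)  from 21·(1,0) + (0,1)
step 1: (22, 1)  from 1·(21,1) + (1,0)
step 2: (43, 2)  from 1·(22,1) + (21,1)
step 3: (65, 3)  from 1·(43,2) + (22,1)
step 4: (173, 8)  from 2·(65,3) + (43,2)
step 5: (238, 11)  from 1·(173,8) + (65,3)
step 6: (411, 19)  from 1·(238,11) + (173,8)
step 7: (649, 30)  from 1·(411,19) + (238,11)
(x₁, y₁) = (649, 30);  649² − 468·30² = 1 ✓

649 30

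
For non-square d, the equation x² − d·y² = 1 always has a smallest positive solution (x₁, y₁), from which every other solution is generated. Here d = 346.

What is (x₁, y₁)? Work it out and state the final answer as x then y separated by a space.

17299 930

[18; 1,1,1,1,36] for √346; ℓ=5 ⇒ convergent index 9
i=0: a=18 ⇒ p=18, q=1
…
i=2: a=1 ⇒ p=37, q=2
i=3: a=1 ⇒ p=56, q=3
i=4: a=1 ⇒ p=93, q=5
i=5: a=36 ⇒ p=3404, q=183
i=6: a=1 ⇒ p=3497, q=188
…
i=8: a=1 ⇒ p=10398, q=559
i=9: a=1 ⇒ p=17299, q=930
(x₁, y₁) = (17299, 930);  17299² − 346·930² = 1 ✓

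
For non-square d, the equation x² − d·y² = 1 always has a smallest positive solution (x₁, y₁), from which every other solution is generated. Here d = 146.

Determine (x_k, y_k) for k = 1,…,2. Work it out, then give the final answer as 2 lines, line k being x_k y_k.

145 12
42049 3480

√146 = [12; 12,24, …], period ℓ=2 (even) → k=1
i=0: a=12 ⇒ p=12, q=1
i=1: a=12 ⇒ p=145, q=12
fundamental: x₁=145, y₁=12  (since 21025 − 146·144 = 1)
n=2: (145,12)∘(145,12) = (145·145+146·12·12, 145·12+12·145) = (42049,3480)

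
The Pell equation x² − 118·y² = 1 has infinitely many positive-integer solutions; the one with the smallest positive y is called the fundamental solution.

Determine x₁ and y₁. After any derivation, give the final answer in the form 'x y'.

306917 28254

√118 → a₀=10, period (1,6,3,2,10,2,3,6,1,20); ℓ=10 even so k=9
step 0: (10, 1)  from 10·(1,0) + (0,1)
…
step 4: (554, 51)  from 2·(239,22) + (76,7)
step 5: (5779, 532)  from 10·(554,51) + (239,22)
…
step 7: (42115, 3877)  from 3·(12112,1115) + (5779,532)
step 8: (264802, 24377)  from 6·(42115,3877) + (12112,1115)
step 9: (306917, 28254)  from 1·(264802,24377) + (42115,3877)
→ (306917, 28254).  Check: 306917²=94198044889, 118·28254²=94198044888, difference 1.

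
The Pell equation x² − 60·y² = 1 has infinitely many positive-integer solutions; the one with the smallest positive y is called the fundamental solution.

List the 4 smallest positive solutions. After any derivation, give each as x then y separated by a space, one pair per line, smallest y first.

d=60: √d = [7; 1,2,1,14] (ℓ=4, even), read p_3/q_3
k=0  a_k=7  p_k/q_k = 7/1
k=1  a_k=1  p_k/q_k = 8/1
k=2  a_k=2  p_k/q_k = 23/3
k=3  a_k=1  p_k/q_k = 31/4
fundamental: x₁=31, y₁=4  (since 961 − 60·16 = 1)
(x_2, y_2) = (31·31 + 60·4·4, 31·4 + 4·31) = (1921, 248)
(x_3, y_3) = (31·1921 + 60·4·248, 31·248 + 4·1921) = (119071, 15372)
(x_4, y_4) = (31·119071 + 60·4·15372, 31·15372 + 4·119071) = (7380481, 952816)

31 4
1921 248
119071 15372
7380481 952816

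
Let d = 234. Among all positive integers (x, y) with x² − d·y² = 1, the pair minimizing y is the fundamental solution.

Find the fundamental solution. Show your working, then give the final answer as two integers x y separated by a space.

5201 340

√234 → a₀=15, period (3,2,1,2,1,2,3,30); ℓ=8 even so k=7
a_0=15:  p_0=15·1+0=15,  q_0=15·0+1=1
a_1=3:  p_1=3·15+1=46,  q_1=3·1+0=3
…
a_3=1:  p_3=1·107+46=153,  q_3=1·7+3=10
…
a_5=1:  p_5=1·413+153=566,  q_5=1·27+10=37
a_6=2:  p_6=2·566+413=1545,  q_6=2·37+27=101
a_7=3:  p_7=3·1545+566=5201,  q_7=3·101+37=340
fundamental: x₁=5201, y₁=340  (since 27050401 − 234·115600 = 1)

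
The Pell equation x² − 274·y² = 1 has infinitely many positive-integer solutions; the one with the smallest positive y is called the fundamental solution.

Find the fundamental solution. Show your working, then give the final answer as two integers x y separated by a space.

√274 → a₀=16, period (1,1,4,4,1,1,32); ℓ=7 odd so k=13
i=0: a=16 ⇒ p=16, q=1
i=1: a=1 ⇒ p=17, q=1
i=2: a=1 ⇒ p=33, q=2
i=3: a=4 ⇒ p=149, q=9
i=4: a=4 ⇒ p=629, q=38
i=5: a=1 ⇒ p=778, q=47
…
i=10: a=4 ⇒ p=419253, q=25328
…
i=12: a=1 ⇒ p=2189276, q=132259
i=13: a=1 ⇒ p=3959299, q=239190
→ (3959299, 239190).  Check: 3959299²=15676048571401, 274·239190²=15676048571400, difference 1.

3959299 239190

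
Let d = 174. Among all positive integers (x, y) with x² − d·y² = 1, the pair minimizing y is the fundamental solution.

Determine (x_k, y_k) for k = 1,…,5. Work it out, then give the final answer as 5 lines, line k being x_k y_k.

1451 110
4210801 319220
12219743051 926376330
35461690123201 2688343790440
102909812517786251 7801572753480550

√174 → a₀=13, period (5,4,5,26); ℓ=4 even so k=3
a_0=13:  p_0=13·1+0=13,  q_0=13·0+1=1
…
a_2=4:  p_2=4·66+13=277,  q_2=4·5+1=21
a_3=5:  p_3=5·277+66=1451,  q_3=5·21+5=110
→ (1451, 110).  Check: 1451²=2105401, 174·110²=2105400, difference 1.
(1451+110√174)^2 = 4210801 + 319220√174
(1451+110√174)^3 = 12219743051 + 926376330√174
(1451+110√174)^4 = 35461690123201 + 2688343790440√174
(1451+110√174)^5 = 102909812517786251 + 7801572753480550√174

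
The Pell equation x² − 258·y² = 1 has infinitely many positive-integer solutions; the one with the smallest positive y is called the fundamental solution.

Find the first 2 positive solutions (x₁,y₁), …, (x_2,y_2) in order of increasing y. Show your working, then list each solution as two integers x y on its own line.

d=258: √d = [16; 16,32] (ℓ=2, even), read p_1/q_1
a_0=16:  p_0=16·1+0=16,  q_0=16·0+1=1
a_1=16:  p_1=16·16+1=257,  q_1=16·1+0=16
fundamental: x₁=257, y₁=16  (since 66049 − 258·256 = 1)
n=2: (257,16)∘(257,16) = (257·257+258·16·16, 257·16+16·257) = (132097,8224)

257 16
132097 8224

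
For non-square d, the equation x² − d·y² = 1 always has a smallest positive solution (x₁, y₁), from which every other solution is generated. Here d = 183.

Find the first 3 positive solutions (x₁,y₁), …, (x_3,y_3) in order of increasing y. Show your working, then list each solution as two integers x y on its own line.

[13; 1,1,8,1,1,26] for √183; ℓ=6 ⇒ convergent index 5
i=0: a=13 ⇒ p=13, q=1
i=1: a=1 ⇒ p=14, q=1
…
i=4: a=1 ⇒ p=257, q=19
i=5: a=1 ⇒ p=487, q=36
(x₁, y₁) = (487, 36);  487² − 183·36² = 1 ✓
(x_2, y_2) = (487·487 + 183·36·36, 487·36 + 36·487) = (474337, 35064)
(x_3, y_3) = (487·474337 + 183·36·35064, 487·35064 + 36·474337) = (462003751, 34152300)

487 36
474337 35064
462003751 34152300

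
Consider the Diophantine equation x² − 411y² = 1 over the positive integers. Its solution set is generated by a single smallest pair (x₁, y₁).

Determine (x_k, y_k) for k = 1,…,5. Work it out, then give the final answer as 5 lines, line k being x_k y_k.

49730 2453
4946145799 243975380
491943661118810 24265791292347
48928716529930696801 2413475601692857240
4866450145574963442708650 240044283320105789798053

√411 = [20; 3,1,1,1,19,1,1,1,3,40, …], period ℓ=10 (even) → k=9
a_0=20:  p_0=20·1+0=20,  q_0=20·0+1=1
a_1=3:  p_1=3·20+1=61,  q_1=3·1+0=3
a_2=1:  p_2=1·61+20=81,  q_2=1·3+1=4
…
a_5=19:  p_5=19·223+142=4379,  q_5=19·11+7=216
…
a_7=1:  p_7=1·4602+4379=8981,  q_7=1·227+216=443
a_8=1:  p_8=1·8981+4602=13583,  q_8=1·443+227=670
a_9=3:  p_9=3·13583+8981=49730,  q_9=3·670+443=2453
→ (49730, 2453).  Check: 49730²=2473072900, 411·2453²=2473072899, difference 1.
n=2: (49730,2453)∘(49730,2453) = (49730·49730+411·2453·2453, 49730·2453+2453·49730) = (4946145799,243975380)
n=3: (4946145799,243975380)∘(49730,2453) = (49730·4946145799+411·2453·243975380, 49730·243975380+2453·4946145799) = (491943661118810,24265791292347)
n=4: (491943661118810,24265791292347)∘(49730,2453) = (49730·491943661118810+411·2453·24265791292347, 49730·24265791292347+2453·491943661118810) = (48928716529930696801,2413475601692857240)
n=5: (48928716529930696801,2413475601692857240)∘(49730,2453) = (49730·48928716529930696801+411·2453·2413475601692857240, 49730·2413475601692857240+2453·48928716529930696801) = (4866450145574963442708650,240044283320105789798053)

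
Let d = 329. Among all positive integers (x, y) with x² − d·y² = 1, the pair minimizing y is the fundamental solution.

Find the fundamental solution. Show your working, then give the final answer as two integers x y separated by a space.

[18; 7,4,2,1,1,4,1,1,2,4,7,36] for √329; ℓ=12 ⇒ convergent index 11
k=0  a_k=18  p_k/q_k = 18/1
k=1  a_k=7  p_k/q_k = 127/7
k=2  a_k=4  p_k/q_k = 526/29
k=3  a_k=2  p_k/q_k = 1179/65
k=4  a_k=1  p_k/q_k = 1705/94
…
k=8  a_k=1  p_k/q_k = 29366/1619
…
k=10  a_k=4  p_k/q_k = 328794/18127
k=11  a_k=7  p_k/q_k = 2376415/131016
→ (2376415, 131016).  Check: 2376415²=5647348252225, 329·131016²=5647348252224, difference 1.

2376415 131016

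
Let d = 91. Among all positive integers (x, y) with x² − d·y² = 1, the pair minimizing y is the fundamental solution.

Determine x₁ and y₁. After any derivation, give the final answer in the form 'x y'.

1574 165

[9; 1,1,5,1,5,1,1,18] for √91; ℓ=8 ⇒ convergent index 7
step 0: (9, 1)  from 9·(1,0) + (0,1)
…
step 2: (19, 2)  from 1·(10,1) + (9,1)
…
step 4: (124, 13)  from 1·(105,11) + (19,2)
…
step 6: (849, 89)  from 1·(725,76) + (124,13)
step 7: (1574, 165)  from 1·(849,89) + (725,76)
→ (1574, 165).  Check: 1574²=2477476, 91·165²=2477475, difference 1.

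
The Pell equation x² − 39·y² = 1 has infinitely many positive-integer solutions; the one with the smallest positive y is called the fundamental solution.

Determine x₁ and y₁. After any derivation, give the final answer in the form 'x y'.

√39 = [6; 4,12, …], period ℓ=2 (even) → k=1
i=0: a=6 ⇒ p=6, q=1
i=1: a=4 ⇒ p=25, q=4
→ (25, 4).  Check: 25²=625, 39·4²=624, difference 1.

25 4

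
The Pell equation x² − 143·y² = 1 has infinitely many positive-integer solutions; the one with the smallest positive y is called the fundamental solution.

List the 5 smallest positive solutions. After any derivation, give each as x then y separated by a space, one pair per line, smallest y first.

12 1
287 24
6876 575
164737 13776
3946812 330049

√143 = [11; 1,22, …], period ℓ=2 (even) → k=1
step 0: (11, 1)  from 11·(1,0) + (0,1)
step 1: (12, 1)  from 1·(11,1) + (1,0)
(x₁, y₁) = (12, 1);  12² − 143·1² = 1 ✓
n=2: (12,1)∘(12,1) = (12·12+143·1·1, 12·1+1·12) = (287,24)
n=3: (287,24)∘(12,1) = (12·287+143·1·24, 12·24+1·287) = (6876,575)
n=4: (6876,575)∘(12,1) = (12·6876+143·1·575, 12·575+1·6876) = (164737,13776)
n=5: (164737,13776)∘(12,1) = (12·164737+143·1·13776, 12·13776+1·164737) = (3946812,330049)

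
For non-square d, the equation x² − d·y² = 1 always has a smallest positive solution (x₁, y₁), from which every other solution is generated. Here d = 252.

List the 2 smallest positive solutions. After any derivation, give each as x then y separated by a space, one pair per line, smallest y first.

127 8
32257 2032

√252 = [15; 1,6,1,30, …], period ℓ=4 (even) → k=3
i=0: a=15 ⇒ p=15, q=1
i=1: a=1 ⇒ p=16, q=1
i=2: a=6 ⇒ p=111, q=7
i=3: a=1 ⇒ p=127, q=8
→ (127, 8).  Check: 127²=16129, 252·8²=16128, difference 1.
(x_2, y_2) = (127·127 + 252·8·8, 127·8 + 8·127) = (32257, 2032)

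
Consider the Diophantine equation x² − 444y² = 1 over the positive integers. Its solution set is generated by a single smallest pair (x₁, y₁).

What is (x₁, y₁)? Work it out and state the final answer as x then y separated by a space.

d=444: √d = [21; 14,42] (ℓ=2, even), read p_1/q_1
k=0  a_k=21  p_k/q_k = 21/1
k=1  a_k=14  p_k/q_k = 295/14
(x₁, y₁) = (295, 14);  295² − 444·14² = 1 ✓

295 14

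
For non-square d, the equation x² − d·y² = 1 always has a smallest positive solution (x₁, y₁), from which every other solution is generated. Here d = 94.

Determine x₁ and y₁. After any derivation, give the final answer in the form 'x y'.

2143295 221064

√94 = [9; 1,2,3,1,1,…,2,1,18, …], period ℓ=16 (even) → k=15
i=0: a=9 ⇒ p=9, q=1
…
i=4: a=1 ⇒ p=126, q=13
…
i=6: a=5 ⇒ p=1241, q=128
…
i=8: a=8 ⇒ p=12953, q=1336
i=9: a=1 ⇒ p=14417, q=1487
i=10: a=5 ⇒ p=85038, q=8771
…
i=12: a=1 ⇒ p=184493, q=19029
…
i=14: a=2 ⇒ p=1490361, q=153719
i=15: a=1 ⇒ p=2143295, q=221064
fundamental: x₁=2143295, y₁=221064  (since 4593713457025 − 94·48869292096 = 1)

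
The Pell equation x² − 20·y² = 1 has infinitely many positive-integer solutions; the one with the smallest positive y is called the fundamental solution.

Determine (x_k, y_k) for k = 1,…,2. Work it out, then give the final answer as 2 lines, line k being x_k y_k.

9 2
161 36

√20 → a₀=4, period (2,8); ℓ=2 even so k=1
a_0=4:  p_0=4·1+0=4,  q_0=4·0+1=1
a_1=2:  p_1=2·4+1=9,  q_1=2·1+0=2
fundamental: x₁=9, y₁=2  (since 81 − 20·4 = 1)
(x_2, y_2) = (9·9 + 20·2·2, 9·2 + 2·9) = (161, 36)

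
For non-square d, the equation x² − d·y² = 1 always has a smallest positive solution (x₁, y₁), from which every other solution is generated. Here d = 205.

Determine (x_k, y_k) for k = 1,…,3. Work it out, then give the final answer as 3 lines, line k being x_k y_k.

39689 2772
3150433441 220035816
250075105640009 17466002999676

√205 = [14; 3,6,1,4,1,6,3,28, …], period ℓ=8 (even) → k=7
a_0=14:  p_0=14·1+0=14,  q_0=14·0+1=1
a_1=3:  p_1=3·14+1=43,  q_1=3·1+0=3
…
a_3=1:  p_3=1·272+43=315,  q_3=1·19+3=22
a_4=4:  p_4=4·315+272=1532,  q_4=4·22+19=107
a_5=1:  p_5=1·1532+315=1847,  q_5=1·107+22=129
a_6=6:  p_6=6·1847+1532=12614,  q_6=6·129+107=881
a_7=3:  p_7=3·12614+1847=39689,  q_7=3·881+129=2772
fundamental: x₁=39689, y₁=2772  (since 1575216721 − 205·7683984 = 1)
k=2:  x_2 = 39689·39689+205·2772·2772 = 3150433441,  y_2 = 39689·2772+2772·39689 = 220035816
k=3:  x_3 = 39689·3150433441+205·2772·220035816 = 250075105640009,  y_3 = 39689·220035816+2772·3150433441 = 17466002999676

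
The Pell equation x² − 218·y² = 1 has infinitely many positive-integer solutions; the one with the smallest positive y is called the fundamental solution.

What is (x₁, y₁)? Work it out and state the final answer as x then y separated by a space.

d=218: √d = [14; 1,3,3,1,28] (ℓ=5, odd), read p_9/q_9
a_0=14:  p_0=14·1+0=14,  q_0=14·0+1=1
…
a_3=3:  p_3=3·59+15=192,  q_3=3·4+1=13
a_4=1:  p_4=1·192+59=251,  q_4=1·13+4=17
…
a_8=3:  p_8=3·29633+7471=96370,  q_8=3·2007+506=6527
a_9=1:  p_9=1·96370+29633=126003,  q_9=1·6527+2007=8534
fundamental: x₁=126003, y₁=8534  (since 15876756009 − 218·72829156 = 1)

126003 8534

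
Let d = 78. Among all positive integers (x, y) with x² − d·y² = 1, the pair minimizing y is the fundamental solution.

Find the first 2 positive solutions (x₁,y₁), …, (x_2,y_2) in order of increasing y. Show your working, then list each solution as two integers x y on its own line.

[8; 1,4,1,16] for √78; ℓ=4 ⇒ convergent index 3
i=0: a=8 ⇒ p=8, q=1
i=1: a=1 ⇒ p=9, q=1
i=2: a=4 ⇒ p=44, q=5
i=3: a=1 ⇒ p=53, q=6
→ (53, 6).  Check: 53²=2809, 78·6²=2808, difference 1.
k=2:  x_2 = 53·53+78·6·6 = 5617,  y_2 = 53·6+6·53 = 636

53 6
5617 636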